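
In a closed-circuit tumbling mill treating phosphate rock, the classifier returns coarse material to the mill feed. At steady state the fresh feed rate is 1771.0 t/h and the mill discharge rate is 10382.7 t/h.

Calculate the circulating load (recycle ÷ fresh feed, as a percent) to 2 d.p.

Discharge = new feed + return, hence
R = M − F = 10382.7 − 1771.0 = 8611.7 t/h
CL = 100·R/F = 100·8611.7/1771.0 = 486.26 %

CL = 486.26 %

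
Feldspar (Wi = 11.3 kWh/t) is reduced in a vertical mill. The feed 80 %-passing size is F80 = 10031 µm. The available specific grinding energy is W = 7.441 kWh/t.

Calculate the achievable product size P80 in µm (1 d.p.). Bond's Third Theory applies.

P80 = 173.9 µm

W_Bond = 10·Wi·(1/√P₈₀ − 1/√F₈₀)
1/√P80 = 1/√F80 + W/(10·Wi)
  = 7.4410/(10·11.3) + 1/√10031 = 0.065850 + 0.009985 = 0.075834
P80 = (1/0.075834)² = 13.1867² = 173.89 µm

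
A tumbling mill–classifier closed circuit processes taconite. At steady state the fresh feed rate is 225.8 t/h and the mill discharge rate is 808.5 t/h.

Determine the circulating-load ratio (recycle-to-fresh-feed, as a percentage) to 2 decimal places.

M = F + R at steady state, so:
R = M − F = 808.5 − 225.8 = 582.7 t/h
CL = 100·R/F = 100·582.7/225.8 = 258.06 %

CL = 258.06 %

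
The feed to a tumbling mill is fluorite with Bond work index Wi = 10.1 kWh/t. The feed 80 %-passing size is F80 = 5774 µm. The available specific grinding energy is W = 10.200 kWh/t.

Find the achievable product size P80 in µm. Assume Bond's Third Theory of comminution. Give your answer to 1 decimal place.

P80 = 76.7 µm

Bond: W = 10·Wi·(1/√P80 − 1/√F80)
P80^(−½) = W/(10 Wi) + F80^(−½)
  = 10.2000/(10·10.1) + 1/√5774 = 0.100990 + 0.013160 = 0.114150
P80 = (1/0.114150)² = 8.7604² = 76.74 µm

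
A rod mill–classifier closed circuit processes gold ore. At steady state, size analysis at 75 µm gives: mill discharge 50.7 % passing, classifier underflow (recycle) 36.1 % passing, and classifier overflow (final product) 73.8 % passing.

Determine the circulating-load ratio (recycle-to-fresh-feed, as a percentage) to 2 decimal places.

Balance %-passing 75 µm (r = R/F):
Fd + Rd = Ru + Fo ⇒ R/F = (o−d)/(d−u)
r = (73.8 − 50.7)/(50.7 − 36.1) = 23.1/14.6 = 1.5822
CL = 100·r = 158.22 %

CL = 158.22 %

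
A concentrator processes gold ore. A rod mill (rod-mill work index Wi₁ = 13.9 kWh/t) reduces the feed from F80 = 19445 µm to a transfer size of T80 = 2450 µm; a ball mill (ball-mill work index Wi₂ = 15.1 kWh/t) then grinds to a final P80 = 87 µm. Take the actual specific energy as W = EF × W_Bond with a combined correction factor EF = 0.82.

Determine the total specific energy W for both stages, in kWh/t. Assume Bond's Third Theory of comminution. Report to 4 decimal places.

W = 12.2587 kWh/t

Bond: W = 10·Wi·(1/√P80 − 1/√F80)
Stage 1 (19445→2450 µm, Wi₁=13.9): W₁ = 10·13.9·(0.020203 − 0.007171) = 1.8114 kWh/t
Stage 2 (2450→87 µm, Wi₂=15.1): W₂ = 10·15.1·(0.107211 − 0.020203) = 13.1382 kWh/t
W = W₁ + W₂ = 1.8114 + 13.1382 = 14.9497 kWh/t
W_actual = 0.82 × 14.9497 = 12.2587 kWh/t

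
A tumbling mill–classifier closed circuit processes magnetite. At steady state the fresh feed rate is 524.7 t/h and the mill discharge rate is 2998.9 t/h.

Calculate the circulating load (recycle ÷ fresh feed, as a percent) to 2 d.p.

CL = 471.55 %

M = F + R at steady state, so:
R = M − F = 2998.9 − 524.7 = 2474.2 t/h
CL = 100·R/F = 100·2474.2/524.7 = 471.55 %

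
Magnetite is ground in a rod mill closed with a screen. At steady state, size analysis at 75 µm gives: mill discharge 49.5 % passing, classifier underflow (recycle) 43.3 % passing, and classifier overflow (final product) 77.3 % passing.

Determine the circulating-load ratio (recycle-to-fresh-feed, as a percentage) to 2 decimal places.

CL = 448.39 %

Two-product formula at 75 µm:
(1+r)d = ru + o → r = (o−d)/(d−u)
r = (77.3 − 49.5)/(49.5 − 43.3) = 27.8/6.2 = 4.4839
CL = 100·r = 448.39 %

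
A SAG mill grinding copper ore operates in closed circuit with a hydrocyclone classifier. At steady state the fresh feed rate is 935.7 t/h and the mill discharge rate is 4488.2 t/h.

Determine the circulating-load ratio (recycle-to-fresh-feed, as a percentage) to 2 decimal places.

CL = 379.66 %

Mill node: discharge = fresh + recycle.
R = M − F = 4488.2 − 935.7 = 3552.5 t/h
CL = 100·R/F = 100·3552.5/935.7 = 379.66 %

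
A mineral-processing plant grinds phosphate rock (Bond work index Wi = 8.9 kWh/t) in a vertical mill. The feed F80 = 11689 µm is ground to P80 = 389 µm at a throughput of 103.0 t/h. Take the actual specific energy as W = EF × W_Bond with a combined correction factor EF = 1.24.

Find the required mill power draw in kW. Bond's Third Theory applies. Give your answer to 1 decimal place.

W_Bond = 10·Wi·(1/√P₈₀ − 1/√F₈₀)
W = 10·8.9·(1/√389 − 1/√11689) = 10·8.9·(0.041453) = 3.6893 kWh/t
W_actual = 1.24 × 3.6893 = 4.5747 kWh/t
Power = W × throughput = 4.5747 kWh/t × 103.0 t/h = 471.2 kW

P = 471.2 kW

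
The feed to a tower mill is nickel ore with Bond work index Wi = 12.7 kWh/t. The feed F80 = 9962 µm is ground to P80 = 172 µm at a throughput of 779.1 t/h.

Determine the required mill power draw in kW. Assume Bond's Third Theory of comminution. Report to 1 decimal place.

P = 6553.2 kW

W = 10 Wi (1/√P80 − 1/√F80)  [Bond]
W = 10·12.7·(1/√172 − 1/√9962) = 10·12.7·(0.066230) = 8.4112 kWh/t
Power = W × throughput = 8.4112 kWh/t × 779.1 t/h = 6553.2 kW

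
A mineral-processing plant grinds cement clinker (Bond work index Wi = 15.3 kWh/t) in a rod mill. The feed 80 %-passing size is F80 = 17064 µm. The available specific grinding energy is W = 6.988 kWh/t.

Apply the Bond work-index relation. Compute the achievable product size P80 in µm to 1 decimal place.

W = 10 Wi (1/√P80 − 1/√F80)  [Bond]
P80^(−½) = W/(10 Wi) + F80^(−½)
  = 6.9880/(10·15.3) + 1/√17064 = 0.045673 + 0.007655 = 0.053328
P80 = (1/0.053328)² = 18.7517² = 351.63 µm

P80 = 351.6 µm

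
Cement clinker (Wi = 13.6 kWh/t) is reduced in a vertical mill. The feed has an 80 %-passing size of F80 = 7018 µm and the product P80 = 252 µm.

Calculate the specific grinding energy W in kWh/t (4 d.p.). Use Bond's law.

W = 6.9438 kWh/t

Bond:  W = 10 Wi (1/√P − 1/√F)
1/√252 = 0.062994;  1/√7018 = 0.011937
W = 10·13.6·(0.062994 − 0.011937) = 6.9438 kWh/t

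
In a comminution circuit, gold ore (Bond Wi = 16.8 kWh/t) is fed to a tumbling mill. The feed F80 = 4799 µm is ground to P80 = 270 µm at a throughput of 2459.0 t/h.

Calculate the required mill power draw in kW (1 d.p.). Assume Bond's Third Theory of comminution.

W = 10 Wi (P80^-0.5 − F80^-0.5)
W = 10·16.8·(1/√270 − 1/√4799) = 10·16.8·(0.046423) = 7.7990 kWh/t
Power = W × throughput = 7.7990 kWh/t × 2459.0 t/h = 19177.8 kW

P = 19177.8 kW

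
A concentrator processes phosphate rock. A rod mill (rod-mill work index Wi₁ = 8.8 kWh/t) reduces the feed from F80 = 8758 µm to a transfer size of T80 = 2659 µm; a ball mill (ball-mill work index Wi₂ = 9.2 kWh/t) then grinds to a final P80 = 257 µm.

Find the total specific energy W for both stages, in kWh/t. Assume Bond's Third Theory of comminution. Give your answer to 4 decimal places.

W_Bond = 10·Wi·(1/√P₈₀ − 1/√F₈₀)
Stage 1 (8758→2659 µm, Wi₁=8.8): W₁ = 10·8.8·(0.019393 − 0.010686) = 0.7662 kWh/t
Stage 2 (2659→257 µm, Wi₂=9.2): W₂ = 10·9.2·(0.062378 − 0.019393) = 3.9547 kWh/t
W = W₁ + W₂ = 0.7662 + 3.9547 = 4.7209 kWh/t

W = 4.7209 kWh/t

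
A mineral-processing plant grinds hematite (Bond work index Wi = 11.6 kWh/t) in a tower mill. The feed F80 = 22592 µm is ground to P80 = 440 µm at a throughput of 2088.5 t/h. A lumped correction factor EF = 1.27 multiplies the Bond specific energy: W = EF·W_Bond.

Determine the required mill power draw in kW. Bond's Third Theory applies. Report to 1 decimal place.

P = 12621.0 kW

W = 10 Wi (P80^-0.5 − F80^-0.5)
W = 10·11.6·(1/√440 − 1/√22592) = 10·11.6·(0.041020) = 4.7583 kWh/t
With EF = 1.27: W = 4.7583·1.27 = 6.0431 kWh/t
P_mill = W·ṁ = 6.0431·2088.5 = 12621.0 kW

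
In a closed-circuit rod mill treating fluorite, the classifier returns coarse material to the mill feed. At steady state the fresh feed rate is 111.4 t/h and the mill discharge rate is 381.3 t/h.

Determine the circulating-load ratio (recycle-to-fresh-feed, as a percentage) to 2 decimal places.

M = F + R at steady state, so:
R = M − F = 381.3 − 111.4 = 269.9 t/h
CL = 100·R/F = 100·269.9/111.4 = 242.28 %

CL = 242.28 %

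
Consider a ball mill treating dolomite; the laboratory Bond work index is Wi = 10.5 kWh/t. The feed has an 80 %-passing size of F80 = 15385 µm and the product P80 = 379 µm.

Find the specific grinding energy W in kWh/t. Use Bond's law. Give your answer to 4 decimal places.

W = 10 Wi (1/√P80 − 1/√F80)  [Bond]
1/√379 = 0.051367;  1/√15385 = 0.008062
W = 10·10.5·(0.051367 − 0.008062) = 4.5470 kWh/t

W = 4.5470 kWh/t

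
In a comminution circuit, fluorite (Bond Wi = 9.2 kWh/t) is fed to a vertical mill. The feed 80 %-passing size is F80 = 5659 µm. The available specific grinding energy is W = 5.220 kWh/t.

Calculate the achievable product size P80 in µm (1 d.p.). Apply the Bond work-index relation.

Bond: W = 10·Wi·(1/√P80 − 1/√F80)
P80^-0.5 = F80^-0.5 + W/(10 Wi)
  = 5.2200/(10·9.2) + 1/√5659 = 0.056739 + 0.013293 = 0.070032
P80 = (1/0.070032)² = 14.2791² = 203.89 µm

P80 = 203.9 µm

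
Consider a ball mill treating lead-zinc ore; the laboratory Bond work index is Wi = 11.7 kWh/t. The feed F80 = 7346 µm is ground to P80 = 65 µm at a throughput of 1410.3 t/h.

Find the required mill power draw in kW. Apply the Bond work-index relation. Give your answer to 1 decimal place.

P = 18541.2 kW

W = 10·Wi·[P80^(−½) − F80^(−½)]
W = 10·11.7·(1/√65 − 1/√7346) = 10·11.7·(0.112367) = 13.1470 kWh/t
P_mill = W·ṁ = 13.1470·1410.3 = 18541.2 kW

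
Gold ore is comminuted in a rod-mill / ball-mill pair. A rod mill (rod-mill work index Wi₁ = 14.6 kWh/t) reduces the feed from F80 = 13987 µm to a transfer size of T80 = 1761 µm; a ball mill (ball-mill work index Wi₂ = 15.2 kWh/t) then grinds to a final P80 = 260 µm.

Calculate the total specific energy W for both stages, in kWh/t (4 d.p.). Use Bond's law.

W = 10 Wi (1/√P80 − 1/√F80)  [Bond]
Stage 1 (13987→1761 µm, Wi₁=14.6): W₁ = 10·14.6·(0.023830 − 0.008455) = 2.2447 kWh/t
Stage 2 (1761→260 µm, Wi₂=15.2): W₂ = 10·15.2·(0.062017 − 0.023830) = 5.8045 kWh/t
W = W₁ + W₂ = 2.2447 + 5.8045 = 8.0492 kWh/t

W = 8.0492 kWh/t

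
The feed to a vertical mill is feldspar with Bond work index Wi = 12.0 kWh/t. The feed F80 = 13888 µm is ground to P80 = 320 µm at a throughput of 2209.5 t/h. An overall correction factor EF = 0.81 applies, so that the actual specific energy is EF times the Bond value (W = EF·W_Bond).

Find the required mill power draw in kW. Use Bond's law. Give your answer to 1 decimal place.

W = 10·Wi·[P80^(−½) − F80^(−½)]
W = 10·12.0·(1/√320 − 1/√13888) = 10·12.0·(0.047416) = 5.6899 kWh/t
W_actual = 0.81 × 5.6899 = 4.6088 kWh/t
Power = W × throughput = 4.6088 kWh/t × 2209.5 t/h = 10183.3 kW

P = 10183.3 kW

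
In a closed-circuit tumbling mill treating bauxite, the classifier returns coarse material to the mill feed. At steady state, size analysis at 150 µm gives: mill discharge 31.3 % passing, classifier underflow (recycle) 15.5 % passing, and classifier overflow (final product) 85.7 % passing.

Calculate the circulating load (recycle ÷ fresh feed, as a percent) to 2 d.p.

CL = 344.30 %

Balance %-passing 150 µm (r = R/F):
Fd + Rd = Ru + Fo ⇒ R/F = (o−d)/(d−u)
r = (85.7 − 31.3)/(31.3 − 15.5) = 54.4/15.8 = 3.4430
CL = 100·r = 344.30 %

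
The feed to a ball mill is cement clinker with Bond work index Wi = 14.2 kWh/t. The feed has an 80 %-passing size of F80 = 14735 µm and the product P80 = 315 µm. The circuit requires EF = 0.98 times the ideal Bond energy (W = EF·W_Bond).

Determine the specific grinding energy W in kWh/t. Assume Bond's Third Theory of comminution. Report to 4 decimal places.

W = 6.6944 kWh/t

W = 10 Wi (1/√P80 − 1/√F80)  [Bond]
1/√315 = 0.056344;  1/√14735 = 0.008238
W = 10·14.2·(0.056344 − 0.008238) = 6.8310 kWh/t
With EF = 0.98: W = 6.8310·0.98 = 6.6944 kWh/t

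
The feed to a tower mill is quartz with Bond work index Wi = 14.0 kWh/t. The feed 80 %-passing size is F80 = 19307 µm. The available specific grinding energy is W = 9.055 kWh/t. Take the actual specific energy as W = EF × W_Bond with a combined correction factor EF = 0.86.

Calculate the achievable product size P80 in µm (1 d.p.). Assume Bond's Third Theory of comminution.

W = 10 Wi / √P80 − 10 Wi / √F80
W_Bond = W / EF = 9.055 / 0.86 = 10.5291 kWh/t
P80^(−½) = W_Bond/(10 Wi) + F80^(−½)
  = 10.5291/(10·14.0) + 1/√19307 = 0.075208 + 0.007197 = 0.082404
P80 = (1/0.082404)² = 12.1353² = 147.26 µm

P80 = 147.3 µm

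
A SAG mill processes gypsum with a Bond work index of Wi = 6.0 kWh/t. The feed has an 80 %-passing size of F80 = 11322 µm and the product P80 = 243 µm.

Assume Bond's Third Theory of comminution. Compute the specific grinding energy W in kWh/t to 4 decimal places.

W = 10 Wi (P80^-0.5 − F80^-0.5)
1/√243 = 0.064150;  1/√11322 = 0.009398
W = 10·6.0·(0.064150 − 0.009398) = 3.2851 kWh/t

W = 3.2851 kWh/t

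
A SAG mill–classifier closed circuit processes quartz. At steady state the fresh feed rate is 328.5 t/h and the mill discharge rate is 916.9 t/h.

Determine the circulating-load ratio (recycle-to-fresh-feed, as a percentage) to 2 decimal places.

CL = 179.12 %

Steady state: M = F + R.
R = M − F = 916.9 − 328.5 = 588.4 t/h
CL = 100·R/F = 100·588.4/328.5 = 179.12 %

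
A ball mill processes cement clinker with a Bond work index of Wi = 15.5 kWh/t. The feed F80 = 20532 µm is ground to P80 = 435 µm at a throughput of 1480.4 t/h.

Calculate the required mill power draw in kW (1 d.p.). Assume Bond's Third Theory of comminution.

P = 9400.5 kW

W = 10·Wi·[P80^(−½) − F80^(−½)]
W = 10·15.5·(1/√435 − 1/√20532) = 10·15.5·(0.040967) = 6.3500 kWh/t
Mill draw = 6.3500 × 1480.4 = 9400.5 kW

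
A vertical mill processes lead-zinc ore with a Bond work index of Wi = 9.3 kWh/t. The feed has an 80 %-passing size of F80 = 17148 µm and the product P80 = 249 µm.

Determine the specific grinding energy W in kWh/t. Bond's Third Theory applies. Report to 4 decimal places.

W = 5.1834 kWh/t

W = 10 Wi (P80^-0.5 − F80^-0.5)
1/√249 = 0.063372;  1/√17148 = 0.007636
W = 10·9.3·(0.063372 − 0.007636) = 5.1834 kWh/t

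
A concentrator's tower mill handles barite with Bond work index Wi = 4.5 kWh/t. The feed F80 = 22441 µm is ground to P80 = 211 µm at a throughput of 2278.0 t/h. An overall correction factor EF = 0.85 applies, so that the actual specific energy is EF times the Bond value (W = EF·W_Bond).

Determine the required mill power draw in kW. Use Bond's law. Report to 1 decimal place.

Bond: W = 10·Wi·(1/√P80 − 1/√F80)
W = 10·4.5·(1/√211 − 1/√22441) = 10·4.5·(0.062167) = 2.7975 kWh/t
Apply correction: 2.7975 × 0.85 = 2.3779 kWh/t
P_mill = W·ṁ = 2.3779·2278.0 = 5416.9 kW

P = 5416.9 kW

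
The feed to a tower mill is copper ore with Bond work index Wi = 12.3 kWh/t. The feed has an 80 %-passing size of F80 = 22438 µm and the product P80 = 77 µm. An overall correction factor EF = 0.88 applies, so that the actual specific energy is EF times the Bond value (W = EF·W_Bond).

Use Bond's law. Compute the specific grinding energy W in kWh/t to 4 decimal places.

W = 10·Wi·(P80^(-½) − F80^(-½))
1/√77 = 0.113961;  1/√22438 = 0.006676
W = 10·12.3·(0.113961 − 0.006676) = 13.1960 kWh/t
Apply correction: 13.1960 × 0.88 = 11.6125 kWh/t

W = 11.6125 kWh/t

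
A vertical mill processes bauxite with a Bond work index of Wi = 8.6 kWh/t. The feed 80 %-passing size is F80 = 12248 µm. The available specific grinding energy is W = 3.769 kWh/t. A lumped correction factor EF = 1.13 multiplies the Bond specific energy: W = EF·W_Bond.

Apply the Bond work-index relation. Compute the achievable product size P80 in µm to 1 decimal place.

P80 = 437.3 µm

W = 10 Wi (1/√P80 − 1/√F80)  [Bond]
W_Bond = W / EF = 3.769 / 1.13 = 3.3354 kWh/t
⇒ 1/√P80 = W_Bond/(10 Wi) + 1/√F80
  = 3.3354/(10·8.6) + 1/√12248 = 0.038784 + 0.009036 = 0.047820
P80 = (1/0.047820)² = 20.9120² = 437.31 µm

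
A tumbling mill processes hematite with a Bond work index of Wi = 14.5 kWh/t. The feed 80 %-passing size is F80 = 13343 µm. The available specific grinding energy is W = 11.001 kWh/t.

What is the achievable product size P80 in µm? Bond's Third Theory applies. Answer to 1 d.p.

Bond:  W = 10 Wi (1/√P − 1/√F)
⇒ 1/√P80 = W/(10·Wi) + 1/√F80
  = 11.0010/(10·14.5) + 1/√13343 = 0.075869 + 0.008657 = 0.084526
P80 = (1/0.084526)² = 11.8307² = 139.96 µm

P80 = 140.0 µm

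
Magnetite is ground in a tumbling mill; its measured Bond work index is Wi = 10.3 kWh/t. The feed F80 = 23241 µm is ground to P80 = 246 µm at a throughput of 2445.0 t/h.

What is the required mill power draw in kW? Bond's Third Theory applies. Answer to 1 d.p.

Bond: W = 10·Wi·(1/√P80 − 1/√F80)
W = 10·10.3·(1/√246 − 1/√23241) = 10·10.3·(0.057198) = 5.8914 kWh/t
Power = W × throughput = 5.8914 kWh/t × 2445.0 t/h = 14404.5 kW

P = 14404.5 kW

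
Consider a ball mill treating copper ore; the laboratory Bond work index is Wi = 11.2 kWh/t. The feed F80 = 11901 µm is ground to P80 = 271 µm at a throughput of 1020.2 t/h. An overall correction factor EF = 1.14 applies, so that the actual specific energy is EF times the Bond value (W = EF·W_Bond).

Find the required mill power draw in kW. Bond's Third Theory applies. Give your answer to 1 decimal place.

P = 6718.6 kW

W_Bond = 10·Wi·(1/√P₈₀ − 1/√F₈₀)
W = 10·11.2·(1/√271 − 1/√11901) = 10·11.2·(0.051579) = 5.7769 kWh/t
Corrected W = EF·W_Bond = 1.14·5.7769 = 6.5856 kWh/t
Mill draw = 6.5856 × 1020.2 = 6718.6 kW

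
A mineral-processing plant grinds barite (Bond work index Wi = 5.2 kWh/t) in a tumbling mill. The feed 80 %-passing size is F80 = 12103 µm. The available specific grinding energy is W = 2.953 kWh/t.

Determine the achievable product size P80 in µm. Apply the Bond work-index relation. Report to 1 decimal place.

P80 = 230.4 µm

W_Bond = 10·Wi·(1/√P₈₀ − 1/√F₈₀)
P80^(−½) = W/(10 Wi) + F80^(−½)
  = 2.9530/(10·5.2) + 1/√12103 = 0.056788 + 0.009090 = 0.065878
P80 = (1/0.065878)² = 15.1795² = 230.42 µm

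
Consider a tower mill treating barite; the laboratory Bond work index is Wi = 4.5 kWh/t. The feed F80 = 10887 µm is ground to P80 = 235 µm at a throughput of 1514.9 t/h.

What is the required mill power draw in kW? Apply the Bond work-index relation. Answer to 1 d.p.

P = 3793.6 kW

Bond: W = 10·Wi·(1/√P80 − 1/√F80)
W = 10·4.5·(1/√235 − 1/√10887) = 10·4.5·(0.055649) = 2.5042 kWh/t
Power = W × throughput = 2.5042 kWh/t × 1514.9 t/h = 3793.6 kW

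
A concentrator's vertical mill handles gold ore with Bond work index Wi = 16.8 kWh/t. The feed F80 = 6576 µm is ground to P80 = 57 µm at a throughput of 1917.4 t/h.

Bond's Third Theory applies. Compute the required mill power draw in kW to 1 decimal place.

P = 38694.0 kW

W = 10 Wi (P80^-0.5 − F80^-0.5)
W = 10·16.8·(1/√57 − 1/√6576) = 10·16.8·(0.120122) = 20.1804 kWh/t
Mill draw = 20.1804 × 1917.4 = 38694.0 kW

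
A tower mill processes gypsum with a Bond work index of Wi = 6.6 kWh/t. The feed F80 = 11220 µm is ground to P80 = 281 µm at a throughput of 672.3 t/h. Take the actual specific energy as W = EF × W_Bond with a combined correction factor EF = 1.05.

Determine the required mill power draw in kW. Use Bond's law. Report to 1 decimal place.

P = 2339.5 kW

Bond:  W = 10 Wi (1/√P − 1/√F)
W = 10·6.6·(1/√281 − 1/√11220) = 10·6.6·(0.050214) = 3.3141 kWh/t
Apply correction: 3.3141 × 1.05 = 3.4799 kWh/t
Mill draw = 3.4799 × 672.3 = 2339.5 kW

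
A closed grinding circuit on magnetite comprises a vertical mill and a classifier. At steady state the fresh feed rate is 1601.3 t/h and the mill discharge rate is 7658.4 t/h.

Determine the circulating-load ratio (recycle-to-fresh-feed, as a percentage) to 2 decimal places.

Steady state: M = F + R.
R = M − F = 7658.4 − 1601.3 = 6057.1 t/h
CL = 100·R/F = 100·6057.1/1601.3 = 378.26 %

CL = 378.26 %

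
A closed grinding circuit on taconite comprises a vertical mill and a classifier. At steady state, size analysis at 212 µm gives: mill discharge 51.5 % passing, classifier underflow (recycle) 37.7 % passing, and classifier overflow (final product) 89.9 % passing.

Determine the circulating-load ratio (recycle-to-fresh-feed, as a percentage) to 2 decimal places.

CL = 278.26 %

Two-product formula at 212 µm:
(1+r)d = ru + o → r = (o−d)/(d−u)
r = (89.9 − 51.5)/(51.5 − 37.7) = 38.4/13.8 = 2.7826
CL = 100·r = 278.26 %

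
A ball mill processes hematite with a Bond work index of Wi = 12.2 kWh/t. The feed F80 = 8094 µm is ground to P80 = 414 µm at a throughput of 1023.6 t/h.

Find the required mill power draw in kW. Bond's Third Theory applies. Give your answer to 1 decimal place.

P = 4749.4 kW

W = 10 Wi (1/√P80 − 1/√F80)  [Bond]
W = 10·12.2·(1/√414 − 1/√8094) = 10·12.2·(0.038032) = 4.6399 kWh/t
Mill draw = 4.6399 × 1023.6 = 4749.4 kW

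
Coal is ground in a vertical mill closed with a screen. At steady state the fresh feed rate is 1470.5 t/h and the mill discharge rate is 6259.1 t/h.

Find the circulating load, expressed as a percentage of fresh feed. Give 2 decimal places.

Steady state: M = F + R.
R = M − F = 6259.1 − 1470.5 = 4788.6 t/h
CL = 100·R/F = 100·4788.6/1470.5 = 325.64 %

CL = 325.64 %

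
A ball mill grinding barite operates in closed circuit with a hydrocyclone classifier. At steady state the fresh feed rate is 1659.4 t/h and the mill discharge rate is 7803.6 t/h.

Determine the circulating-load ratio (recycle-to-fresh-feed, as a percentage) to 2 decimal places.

CL = 370.27 %

M = F + R at steady state, so:
R = M − F = 7803.6 − 1659.4 = 6144.2 t/h
CL = 100·R/F = 100·6144.2/1659.4 = 370.27 %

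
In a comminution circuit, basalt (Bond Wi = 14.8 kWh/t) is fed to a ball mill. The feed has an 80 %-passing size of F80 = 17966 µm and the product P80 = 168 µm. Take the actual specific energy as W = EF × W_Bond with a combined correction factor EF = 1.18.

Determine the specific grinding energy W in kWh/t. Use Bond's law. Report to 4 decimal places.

W = 12.1708 kWh/t

Bond: W = 10·Wi·(1/√P80 − 1/√F80)
1/√168 = 0.077152;  1/√17966 = 0.007461
W = 10·14.8·(0.077152 − 0.007461) = 10.3143 kWh/t
Corrected W = EF·W_Bond = 1.18·10.3143 = 12.1708 kWh/t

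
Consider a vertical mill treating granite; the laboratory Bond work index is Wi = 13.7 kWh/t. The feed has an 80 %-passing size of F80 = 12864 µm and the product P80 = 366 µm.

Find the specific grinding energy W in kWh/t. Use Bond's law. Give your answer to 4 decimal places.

W = 5.9532 kWh/t

Bond:  W = 10 Wi (1/√P − 1/√F)
1/√366 = 0.052271;  1/√12864 = 0.008817
W = 10·13.7·(0.052271 − 0.008817) = 5.9532 kWh/t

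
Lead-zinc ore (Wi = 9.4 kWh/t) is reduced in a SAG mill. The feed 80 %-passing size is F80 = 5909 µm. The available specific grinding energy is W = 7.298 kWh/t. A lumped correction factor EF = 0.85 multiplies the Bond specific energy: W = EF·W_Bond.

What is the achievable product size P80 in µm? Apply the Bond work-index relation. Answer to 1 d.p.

P80 = 91.8 µm

Bond: W = 10·Wi·(1/√P80 − 1/√F80)
W_Bond = W / EF = 7.298 / 0.85 = 8.5859 kWh/t
P80^(−½) = W_Bond/(10 Wi) + F80^(−½)
  = 8.5859/(10·9.4) + 1/√5909 = 0.091339 + 0.013009 = 0.104348
P80 = (1/0.104348)² = 9.5833² = 91.84 µm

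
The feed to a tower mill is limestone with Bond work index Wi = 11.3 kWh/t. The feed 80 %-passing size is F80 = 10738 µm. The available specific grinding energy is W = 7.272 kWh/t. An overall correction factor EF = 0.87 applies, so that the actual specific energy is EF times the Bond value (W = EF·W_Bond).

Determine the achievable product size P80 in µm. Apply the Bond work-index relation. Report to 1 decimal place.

W = 10 Wi (P80^-0.5 − F80^-0.5)
W_Bond = W / EF = 7.272 / 0.87 = 8.3586 kWh/t
P80^-0.5 = F80^-0.5 + W_Bond/(10 Wi)
  = 8.3586/(10·11.3) + 1/√10738 = 0.073970 + 0.009650 = 0.083620
P80 = (1/0.083620)² = 11.9588² = 143.01 µm

P80 = 143.0 µm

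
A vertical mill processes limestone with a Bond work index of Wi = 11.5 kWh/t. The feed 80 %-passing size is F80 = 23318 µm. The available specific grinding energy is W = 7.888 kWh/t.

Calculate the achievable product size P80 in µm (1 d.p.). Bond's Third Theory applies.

P80 = 177.1 µm

Bond:  W = 10 Wi (1/√P − 1/√F)
⇒ 1/√P80 = W/(10 Wi) + 1/√F80
  = 7.8880/(10·11.5) + 1/√23318 = 0.068591 + 0.006549 = 0.075140
P80 = (1/0.075140)² = 13.3085² = 177.12 µm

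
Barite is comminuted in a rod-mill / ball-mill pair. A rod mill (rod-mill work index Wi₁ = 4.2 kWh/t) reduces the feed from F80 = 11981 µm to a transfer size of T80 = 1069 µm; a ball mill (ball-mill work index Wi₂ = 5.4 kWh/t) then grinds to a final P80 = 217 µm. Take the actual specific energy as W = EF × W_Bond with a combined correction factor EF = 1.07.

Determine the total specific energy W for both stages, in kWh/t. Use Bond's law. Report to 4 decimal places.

W = 10·Wi·[P80^(−½) − F80^(−½)]
Stage 1 (11981→1069 µm, Wi₁=4.2): W₁ = 10·4.2·(0.030585 − 0.009136) = 0.9009 kWh/t
Stage 2 (1069→217 µm, Wi₂=5.4): W₂ = 10·5.4·(0.067884 − 0.030585) = 2.0142 kWh/t
W = W₁ + W₂ = 0.9009 + 2.0142 = 2.9150 kWh/t
With EF = 1.07: W = 2.9150·1.07 = 3.1191 kWh/t

W = 3.1191 kWh/t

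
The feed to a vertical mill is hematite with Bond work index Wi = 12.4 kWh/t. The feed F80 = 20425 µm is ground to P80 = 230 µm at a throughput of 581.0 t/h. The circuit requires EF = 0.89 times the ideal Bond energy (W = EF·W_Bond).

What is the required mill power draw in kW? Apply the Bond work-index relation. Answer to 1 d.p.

P = 3779.2 kW

W = 10·Wi·(P80^(-½) − F80^(-½))
W = 10·12.4·(1/√230 − 1/√20425) = 10·12.4·(0.058941) = 7.3087 kWh/t
With EF = 0.89: W = 7.3087·0.89 = 6.5047 kWh/t
Power = W × throughput = 6.5047 kWh/t × 581.0 t/h = 3779.2 kW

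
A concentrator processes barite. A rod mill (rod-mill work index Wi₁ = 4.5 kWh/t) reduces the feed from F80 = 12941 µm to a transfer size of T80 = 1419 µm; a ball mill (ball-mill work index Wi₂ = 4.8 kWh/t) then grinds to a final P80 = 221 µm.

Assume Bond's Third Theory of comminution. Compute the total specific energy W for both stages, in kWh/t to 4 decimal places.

W = 10 Wi (P80^-0.5 − F80^-0.5)
Stage 1 (12941→1419 µm, Wi₁=4.5): W₁ = 10·4.5·(0.026547 − 0.008791) = 0.7990 kWh/t
Stage 2 (1419→221 µm, Wi₂=4.8): W₂ = 10·4.8·(0.067267 − 0.026547) = 1.9546 kWh/t
W = W₁ + W₂ = 0.7990 + 1.9546 = 2.7536 kWh/t

W = 2.7536 kWh/t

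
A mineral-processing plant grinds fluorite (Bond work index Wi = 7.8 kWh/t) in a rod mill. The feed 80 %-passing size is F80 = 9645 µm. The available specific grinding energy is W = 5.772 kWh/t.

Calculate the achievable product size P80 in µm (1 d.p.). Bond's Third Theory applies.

P80 = 141.1 µm

W = 10·Wi·(P80^(-½) − F80^(-½))
P80^(−½) = W/(10 Wi) + F80^(−½)
  = 5.7720/(10·7.8) + 1/√9645 = 0.074000 + 0.010182 = 0.084182
P80 = (1/0.084182)² = 11.8790² = 141.11 µm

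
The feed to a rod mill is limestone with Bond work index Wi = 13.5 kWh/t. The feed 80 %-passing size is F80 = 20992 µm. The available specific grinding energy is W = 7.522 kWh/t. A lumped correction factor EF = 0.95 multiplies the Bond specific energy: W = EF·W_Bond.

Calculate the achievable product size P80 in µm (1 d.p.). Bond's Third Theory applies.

P80 = 232.7 µm

Bond: W = 10·Wi·(1/√P80 − 1/√F80)
W_Bond = W / EF = 7.522 / 0.95 = 7.9179 kWh/t
1/√P80 = 1/√F80 + W_Bond/(10·Wi)
  = 7.9179/(10·13.5) + 1/√20992 = 0.058651 + 0.006902 = 0.065553
P80 = (1/0.065553)² = 15.2548² = 232.71 µm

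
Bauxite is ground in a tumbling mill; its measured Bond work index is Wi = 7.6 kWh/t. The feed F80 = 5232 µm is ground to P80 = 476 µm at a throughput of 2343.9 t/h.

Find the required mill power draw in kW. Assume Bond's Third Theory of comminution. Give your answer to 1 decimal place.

P = 5702.1 kW

W = 10·Wi·(P80^(-½) − F80^(-½))
W = 10·7.6·(1/√476 − 1/√5232) = 10·7.6·(0.032010) = 2.4328 kWh/t
Mill draw = 2.4328 × 2343.9 = 5702.1 kW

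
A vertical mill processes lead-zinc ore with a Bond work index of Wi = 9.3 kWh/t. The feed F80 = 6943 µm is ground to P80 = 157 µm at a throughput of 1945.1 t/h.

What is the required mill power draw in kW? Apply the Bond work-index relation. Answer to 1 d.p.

P = 12266.0 kW

W = 10·Wi·(P80^(-½) − F80^(-½))
W = 10·9.3·(1/√157 − 1/√6943) = 10·9.3·(0.067807) = 6.3061 kWh/t
Power = W × throughput = 6.3061 kWh/t × 1945.1 t/h = 12266.0 kW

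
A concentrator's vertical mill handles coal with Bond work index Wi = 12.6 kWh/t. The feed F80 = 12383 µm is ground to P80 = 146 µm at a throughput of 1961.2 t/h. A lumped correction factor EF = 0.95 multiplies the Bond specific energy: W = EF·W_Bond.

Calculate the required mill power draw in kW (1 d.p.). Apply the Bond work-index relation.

P = 17318.9 kW

W = 10 Wi (1/√P80 − 1/√F80)  [Bond]
W = 10·12.6·(1/√146 − 1/√12383) = 10·12.6·(0.073774) = 9.2955 kWh/t
Corrected W = EF·W_Bond = 0.95·9.2955 = 8.8308 kWh/t
P = W·T = 8.8308·1961.2 = 17318.9 kW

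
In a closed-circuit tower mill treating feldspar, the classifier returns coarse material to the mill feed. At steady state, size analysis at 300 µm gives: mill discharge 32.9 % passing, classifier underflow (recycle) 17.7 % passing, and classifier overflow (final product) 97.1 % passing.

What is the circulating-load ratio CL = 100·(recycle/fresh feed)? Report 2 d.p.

Let r = R/F. Size balance at 300 µm:
r = (o − d)/(d − u)
r = (97.1 − 32.9)/(32.9 − 17.7) = 64.2/15.2 = 4.2237
CL = 100·r = 422.37 %

CL = 422.37 %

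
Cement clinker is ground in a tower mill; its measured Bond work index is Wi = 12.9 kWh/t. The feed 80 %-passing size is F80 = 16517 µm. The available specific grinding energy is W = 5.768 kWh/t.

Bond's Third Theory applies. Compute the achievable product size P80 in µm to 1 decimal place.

W = 10 Wi / √P80 − 10 Wi / √F80
P80^(−½) = W/(10 Wi) + F80^(−½)
  = 5.7680/(10·12.9) + 1/√16517 = 0.044713 + 0.007781 = 0.052494
P80 = (1/0.052494)² = 19.0497² = 362.89 µm

P80 = 362.9 µm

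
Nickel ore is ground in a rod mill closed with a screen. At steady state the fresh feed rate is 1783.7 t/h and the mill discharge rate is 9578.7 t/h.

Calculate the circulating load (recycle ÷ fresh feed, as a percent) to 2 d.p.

CL = 437.01 %

Discharge = new feed + return, hence
R = M − F = 9578.7 − 1783.7 = 7795.0 t/h
CL = 100·R/F = 100·7795.0/1783.7 = 437.01 %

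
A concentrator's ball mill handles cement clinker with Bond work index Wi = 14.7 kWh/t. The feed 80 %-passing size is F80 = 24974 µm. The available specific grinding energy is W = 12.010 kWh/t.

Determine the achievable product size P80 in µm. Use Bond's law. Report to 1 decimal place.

P80 = 129.0 µm

W = 10 Wi (P80^-0.5 − F80^-0.5)
P80^-0.5 = F80^-0.5 + W/(10 Wi)
  = 12.0100/(10·14.7) + 1/√24974 = 0.081701 + 0.006328 = 0.088029
P80 = (1/0.088029)² = 11.3600² = 129.05 µm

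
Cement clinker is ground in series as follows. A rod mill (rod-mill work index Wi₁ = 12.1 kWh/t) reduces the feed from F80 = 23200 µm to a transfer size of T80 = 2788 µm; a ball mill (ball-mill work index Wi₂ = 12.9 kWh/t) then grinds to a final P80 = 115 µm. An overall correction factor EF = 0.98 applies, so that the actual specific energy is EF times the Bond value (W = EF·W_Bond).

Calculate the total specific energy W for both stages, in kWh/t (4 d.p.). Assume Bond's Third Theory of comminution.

Bond: W = 10·Wi·(1/√P80 − 1/√F80)
Stage 1 (23200→2788 µm, Wi₁=12.1): W₁ = 10·12.1·(0.018939 − 0.006565) = 1.4972 kWh/t
Stage 2 (2788→115 µm, Wi₂=12.9): W₂ = 10·12.9·(0.093250 − 0.018939) = 9.5862 kWh/t
W = W₁ + W₂ = 1.4972 + 9.5862 = 11.0834 kWh/t
Apply correction: 11.0834 × 0.98 = 10.8617 kWh/t

W = 10.8617 kWh/t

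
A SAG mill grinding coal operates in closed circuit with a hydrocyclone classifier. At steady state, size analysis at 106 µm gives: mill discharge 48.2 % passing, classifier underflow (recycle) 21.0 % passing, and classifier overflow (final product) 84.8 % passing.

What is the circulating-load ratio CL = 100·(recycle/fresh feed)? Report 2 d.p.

CL = 134.56 %

Balance %-passing 106 µm (r = R/F):
(1+r)·d = r·u + o ⇒ r = (o−d)/(d−u)
r = (84.8 − 48.2)/(48.2 − 21.0) = 36.6/27.2 = 1.3456
CL = 100·r = 134.56 %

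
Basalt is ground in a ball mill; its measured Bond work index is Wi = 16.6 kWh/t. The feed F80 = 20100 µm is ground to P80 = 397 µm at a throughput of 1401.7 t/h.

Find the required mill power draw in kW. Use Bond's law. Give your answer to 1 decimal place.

P = 10036.8 kW

W = 10·Wi·[P80^(−½) − F80^(−½)]
W = 10·16.6·(1/√397 − 1/√20100) = 10·16.6·(0.043135) = 7.1604 kWh/t
P = W·T = 7.1604·1401.7 = 10036.8 kW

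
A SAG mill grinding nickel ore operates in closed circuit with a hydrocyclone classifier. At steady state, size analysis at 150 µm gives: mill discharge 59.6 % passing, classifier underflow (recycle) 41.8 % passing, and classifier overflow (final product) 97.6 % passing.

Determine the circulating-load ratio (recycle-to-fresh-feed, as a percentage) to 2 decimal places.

CL = 213.48 %

Balance %-passing 150 µm (r = R/F):
(1+r)d = ru + o → r = (o−d)/(d−u)
r = (97.6 − 59.6)/(59.6 − 41.8) = 38.0/17.8 = 2.1348
CL = 100·r = 213.48 %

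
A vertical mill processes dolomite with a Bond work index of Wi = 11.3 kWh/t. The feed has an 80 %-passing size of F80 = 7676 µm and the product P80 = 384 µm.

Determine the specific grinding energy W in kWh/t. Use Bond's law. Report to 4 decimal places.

W = 10 Wi (P80^-0.5 − F80^-0.5)
1/√384 = 0.051031;  1/√7676 = 0.011414
W = 10·11.3·(0.051031 − 0.011414) = 4.4767 kWh/t

W = 4.4767 kWh/t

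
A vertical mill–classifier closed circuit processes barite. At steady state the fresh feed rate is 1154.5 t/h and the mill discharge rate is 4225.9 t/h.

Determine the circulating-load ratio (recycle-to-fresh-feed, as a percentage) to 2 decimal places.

Steady state: M = F + R.
R = M − F = 4225.9 − 1154.5 = 3071.4 t/h
CL = 100·R/F = 100·3071.4/1154.5 = 266.04 %

CL = 266.04 %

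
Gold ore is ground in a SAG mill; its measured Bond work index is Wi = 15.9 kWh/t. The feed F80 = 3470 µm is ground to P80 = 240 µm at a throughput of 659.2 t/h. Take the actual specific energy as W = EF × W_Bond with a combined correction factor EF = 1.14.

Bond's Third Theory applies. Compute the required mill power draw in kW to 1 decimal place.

W = 10·Wi·[P80^(−½) − F80^(−½)]
W = 10·15.9·(1/√240 − 1/√3470) = 10·15.9·(0.047574) = 7.5642 kWh/t
Corrected W = EF·W_Bond = 1.14·7.5642 = 8.6232 kWh/t
P_mill = W·ṁ = 8.6232·659.2 = 5684.4 kW

P = 5684.4 kW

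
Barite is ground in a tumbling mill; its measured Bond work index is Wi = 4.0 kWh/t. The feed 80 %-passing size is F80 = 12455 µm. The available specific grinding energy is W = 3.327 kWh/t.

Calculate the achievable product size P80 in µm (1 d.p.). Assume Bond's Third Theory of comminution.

P80 = 117.8 µm

W = 10·Wi·(P80^(-½) − F80^(-½))
P80^-0.5 = F80^-0.5 + W/(10 Wi)
  = 3.3270/(10·4.0) + 1/√12455 = 0.083175 + 0.008960 = 0.092135
P80 = (1/0.092135)² = 10.8536² = 117.80 µm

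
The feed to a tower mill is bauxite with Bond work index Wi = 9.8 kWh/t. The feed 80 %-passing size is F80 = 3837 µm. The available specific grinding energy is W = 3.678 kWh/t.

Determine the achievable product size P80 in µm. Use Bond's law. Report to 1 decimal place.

W = 10 Wi (1/√P80 − 1/√F80)  [Bond]
1/√P80 = 1/√F80 + W/(10·Wi)
  = 3.6780/(10·9.8) + 1/√3837 = 0.037531 + 0.016144 = 0.053674
P80 = (1/0.053674)² = 18.6309² = 347.11 µm

P80 = 347.1 µm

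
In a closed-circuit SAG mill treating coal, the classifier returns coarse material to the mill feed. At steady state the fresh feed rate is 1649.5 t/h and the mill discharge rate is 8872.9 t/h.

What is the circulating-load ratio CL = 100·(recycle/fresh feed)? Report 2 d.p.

CL = 437.91 %

Steady state: M = F + R.
R = M − F = 8872.9 − 1649.5 = 7223.4 t/h
CL = 100·R/F = 100·7223.4/1649.5 = 437.91 %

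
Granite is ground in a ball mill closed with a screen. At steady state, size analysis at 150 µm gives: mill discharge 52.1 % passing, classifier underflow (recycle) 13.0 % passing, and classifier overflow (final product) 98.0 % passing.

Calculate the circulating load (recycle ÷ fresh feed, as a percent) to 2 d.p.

Balance %-passing 150 µm (r = R/F):
(1+r)d = ru + o → r = (o−d)/(d−u)
r = (98.0 − 52.1)/(52.1 − 13.0) = 45.9/39.1 = 1.1739
CL = 100·r = 117.39 %

CL = 117.39 %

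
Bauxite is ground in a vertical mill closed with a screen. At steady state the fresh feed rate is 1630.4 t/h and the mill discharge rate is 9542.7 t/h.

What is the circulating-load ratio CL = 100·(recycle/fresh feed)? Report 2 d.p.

CL = 485.30 %

M = F + R at steady state, so:
R = M − F = 9542.7 − 1630.4 = 7912.3 t/h
CL = 100·R/F = 100·7912.3/1630.4 = 485.30 %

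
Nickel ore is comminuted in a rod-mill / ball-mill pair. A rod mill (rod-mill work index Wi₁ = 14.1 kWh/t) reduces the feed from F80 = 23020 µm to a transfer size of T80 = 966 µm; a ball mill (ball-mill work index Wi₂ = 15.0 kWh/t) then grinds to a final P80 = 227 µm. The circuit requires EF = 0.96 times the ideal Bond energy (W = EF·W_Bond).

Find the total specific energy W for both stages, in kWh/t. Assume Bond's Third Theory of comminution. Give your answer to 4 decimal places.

W = 8.3875 kWh/t

Bond: W = 10·Wi·(1/√P80 − 1/√F80)
Stage 1 (23020→966 µm, Wi₁=14.1): W₁ = 10·14.1·(0.032174 − 0.006591) = 3.6073 kWh/t
Stage 2 (966→227 µm, Wi₂=15.0): W₂ = 10·15.0·(0.066372 − 0.032174) = 5.1297 kWh/t
W = W₁ + W₂ = 3.6073 + 5.1297 = 8.7370 kWh/t
Apply correction: 8.7370 × 0.96 = 8.3875 kWh/t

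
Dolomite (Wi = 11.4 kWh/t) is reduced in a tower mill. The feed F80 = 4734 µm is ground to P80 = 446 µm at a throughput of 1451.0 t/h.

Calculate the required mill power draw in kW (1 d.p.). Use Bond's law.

W_Bond = 10·Wi·(1/√P₈₀ − 1/√F₈₀)
W = 10·11.4·(1/√446 − 1/√4734) = 10·11.4·(0.032817) = 3.7412 kWh/t
Power = W × throughput = 3.7412 kWh/t × 1451.0 t/h = 5428.4 kW

P = 5428.4 kW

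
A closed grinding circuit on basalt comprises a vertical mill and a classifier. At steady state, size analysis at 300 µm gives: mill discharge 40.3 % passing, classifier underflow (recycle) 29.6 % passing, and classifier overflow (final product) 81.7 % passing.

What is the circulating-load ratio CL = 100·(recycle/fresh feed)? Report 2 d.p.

CL = 386.92 %

Two-product formula at 300 µm:
d + r·d = r·u + o → r(d−u) = o−d
r = (81.7 − 40.3)/(40.3 − 29.6) = 41.4/10.7 = 3.8692
CL = 100·r = 386.92 %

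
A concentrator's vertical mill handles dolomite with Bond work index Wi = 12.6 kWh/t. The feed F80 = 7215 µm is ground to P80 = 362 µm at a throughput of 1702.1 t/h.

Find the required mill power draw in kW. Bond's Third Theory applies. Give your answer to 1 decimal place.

W = 10 Wi / √P80 − 10 Wi / √F80
W = 10·12.6·(1/√362 − 1/√7215) = 10·12.6·(0.040786) = 5.1390 kWh/t
P = W·T = 5.1390·1702.1 = 8747.1 kW

P = 8747.1 kW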